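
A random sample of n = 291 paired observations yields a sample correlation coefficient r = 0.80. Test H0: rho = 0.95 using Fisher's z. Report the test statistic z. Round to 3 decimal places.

-12.442

z_r = atanh(0.80) = 1.098612,  z_0 = atanh(0.95) = 1.831781
SE = 1/√(n−3) = 1/√288 = 0.058926
z = (z_r − z_0)/SE = (1.098612 − 1.831781) / 0.058926 = -0.733169 / 0.058926 = -12.442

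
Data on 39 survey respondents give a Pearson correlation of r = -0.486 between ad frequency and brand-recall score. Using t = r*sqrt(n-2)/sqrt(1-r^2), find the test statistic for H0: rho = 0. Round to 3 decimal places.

t = r·√(n−2) / √(1−r²) with r = -0.486, n = 39
  = -0.486·√37 / √(1 − 0.236196)
  = -0.486·6.082763 / 0.873959
  = -2.956223 / 0.873959 = -3.383

-3.383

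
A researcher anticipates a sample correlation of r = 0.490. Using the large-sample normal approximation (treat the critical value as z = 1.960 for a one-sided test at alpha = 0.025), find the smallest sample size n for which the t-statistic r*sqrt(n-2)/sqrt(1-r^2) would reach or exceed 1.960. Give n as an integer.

15

r√(n−2)/√(1−r²) ≥ 1.960  ⇔  n−2 ≥ (1.960)²·(1−r²)/r²
(1−r²)/r² = (1−0.240100)/0.240100 = 3.1649
n ≥ 2 + 3.8416·3.1649 = 2 + 12.1583 = 14.1583
⌈14.1583⌉ = 15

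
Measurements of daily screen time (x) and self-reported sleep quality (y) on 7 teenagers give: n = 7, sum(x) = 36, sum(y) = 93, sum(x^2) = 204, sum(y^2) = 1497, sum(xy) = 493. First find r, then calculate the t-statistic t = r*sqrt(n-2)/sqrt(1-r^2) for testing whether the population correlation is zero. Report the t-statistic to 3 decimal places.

S_xy = nΣxy − ΣxΣy = 7·493 − 36·93 = 3451 − 3348 = 103
S_xx = nΣx² − (Σx)² = 7·204 − 36² = 1428 − 1296 = 132
S_yy = nΣy² − (Σy)² = 7·1497 − 93² = 10479 − 8649 = 1830
r = S_xy / √(S_xx·S_yy) = 103 / √(132·1830) = 103 / √241560 = 103 / 491.4875 = 0.2096
t = r·√(n−2)/√(1−r²) = 0.2096·√5 / √(1−0.043932) = 0.468680 / 0.977787 = 0.479

0.479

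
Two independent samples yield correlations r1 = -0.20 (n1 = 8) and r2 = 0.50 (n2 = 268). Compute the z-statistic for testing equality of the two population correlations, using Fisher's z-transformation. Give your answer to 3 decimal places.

-1.666

Fisher z-transforms: z1 = atanh(-0.20) = -0.202733, z2 = atanh(0.50) = 0.549306; difference d = -0.752039
Var(d) = 1/5 + 1/265 = 0.2000000 + 0.0037736 = 0.2037736
z = d/√Var(d) = -0.752039 / √0.2037736 = -0.752039 / 0.451413 = -1.666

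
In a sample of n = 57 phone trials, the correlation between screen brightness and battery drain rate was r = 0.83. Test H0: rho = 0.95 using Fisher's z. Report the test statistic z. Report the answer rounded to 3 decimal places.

z_r = atanh(0.83) = 1.188136,  z_0 = atanh(0.95) = 1.831781
SE = 1/√(n−3) = 1/√54 = 0.136083
z = (z_r − z_0)/SE = (1.188136 − 1.831781) / 0.136083 = -0.643645 / 0.136083 = -4.730

-4.730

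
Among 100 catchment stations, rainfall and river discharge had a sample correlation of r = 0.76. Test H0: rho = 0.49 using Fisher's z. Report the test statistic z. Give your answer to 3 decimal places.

4.532

Fisher z: atanh(0.76) = 0.996215, atanh(0.49) = 0.536060
z = (z_r − z_0)·√(n−3) = (0.996215 − 0.536060)·√97 = 0.460155 · 9.848858 = 4.532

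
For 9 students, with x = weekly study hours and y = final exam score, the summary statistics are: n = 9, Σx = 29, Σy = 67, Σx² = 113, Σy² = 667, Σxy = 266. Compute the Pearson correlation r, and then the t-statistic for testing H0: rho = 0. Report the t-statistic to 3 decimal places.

S_xy = nΣxy − ΣxΣy = 9·266 − 29·67 = 2394 − 1943 = 451
S_xx = nΣx² − (Σx)² = 9·113 − 29² = 1017 − 841 = 176
S_yy = nΣy² − (Σy)² = 9·667 − 67² = 6003 − 4489 = 1514
r = S_xy / √(S_xx·S_yy) = 451 / √(176·1514) = 451 / √266464 = 451 / 516.2015 = 0.8737
t = r·√(n−2)/√(1−r²) = 0.8737·√7 / √(1−0.763352) = 2.311593 / 0.486465 = 4.752

4.752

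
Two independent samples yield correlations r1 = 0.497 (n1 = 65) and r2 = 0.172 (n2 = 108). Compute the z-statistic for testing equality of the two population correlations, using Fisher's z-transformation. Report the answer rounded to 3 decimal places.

Fisher z-transforms: z1 = atanh(0.497) = 0.545314, z2 = atanh(0.172) = 0.173727; difference d = 0.371587
Var(d) = 1/62 + 1/105 = 0.0161290 + 0.0095238 = 0.0256528
z = d/√Var(d) = 0.371587 / √0.0256528 = 0.371587 / 0.160165 = 2.320

2.320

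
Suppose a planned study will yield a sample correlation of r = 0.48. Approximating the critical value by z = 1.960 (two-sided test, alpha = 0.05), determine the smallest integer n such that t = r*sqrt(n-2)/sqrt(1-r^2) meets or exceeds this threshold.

15

Need r·√(n−2)/√(1−r²) ≥ 1.960
√(n−2) ≥ 1.960·√(1−0.2304) / 0.48 = 1.960·0.877268 / 0.48 = 3.5822
n−2 ≥ 12.8322  ⇒  n ≥ 14.8322
Smallest integer n = 15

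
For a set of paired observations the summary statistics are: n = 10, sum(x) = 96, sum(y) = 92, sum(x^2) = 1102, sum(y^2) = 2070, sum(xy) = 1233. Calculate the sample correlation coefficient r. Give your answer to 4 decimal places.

0.7445

Numerator: nΣxy − (Σx)(Σy) = 10·1233 − (96)(92) = 3498
Denominator: √[(nΣx²−(Σx)²)(nΣy²−(Σy)²)]
  nΣx²−(Σx)² = 10·1102 − 9216 = 1804;  nΣy²−(Σy)² = 10·2070 − 8464 = 12236
  √(1804·12236) = √22073744 = 4698.2703
r = 3498 / 4698.2703 = 0.7445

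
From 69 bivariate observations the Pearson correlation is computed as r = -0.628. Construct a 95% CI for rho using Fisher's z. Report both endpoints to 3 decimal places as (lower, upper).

(-0.753, -0.460)

Fisher z: z_r = atanh(r) = ½·ln((1+(-0.628))/(1−(-0.628))) = -0.738107
SE(z) = 1/√(n−3) = 1/√66 = 0.123091
95% ⇒ z* = 1.960; margin = 1.960·0.123091 = 0.241258
CI on z-scale: (-0.979365, -0.496849)
Back-transform: tanh(-0.979365) = -0.752791, tanh(-0.496849) = -0.459635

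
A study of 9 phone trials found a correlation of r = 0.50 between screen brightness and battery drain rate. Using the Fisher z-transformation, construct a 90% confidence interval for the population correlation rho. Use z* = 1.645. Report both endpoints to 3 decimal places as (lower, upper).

(-0.122, 0.840)

z_r = atanh(0.50) = 0.549306;  SE = 1/√(n−3) = 1/√6 = 0.408248
z-limits: 0.549306 ± 1.645·0.408248 = 0.549306 ± 0.671568 = [-0.122262, 1.220874]
ρ-limits: (tanh -0.122262, tanh 1.220874) = (-0.122, 0.840)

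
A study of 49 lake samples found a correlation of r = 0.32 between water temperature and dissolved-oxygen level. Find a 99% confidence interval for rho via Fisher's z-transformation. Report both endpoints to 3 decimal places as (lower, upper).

Fisher z: z_r = atanh(r) = ½·ln((1+0.32)/(1−0.32)) = 0.331647
SE(z) = 1/√(n−3) = 1/√46 = 0.147442
99% ⇒ z* = 2.576; margin = 2.576·0.147442 = 0.379811
CI on z-scale: (-0.048164, 0.711458)
Back-transform: tanh(-0.048164) = -0.048127, tanh(0.711458) = 0.611590

(-0.048, 0.612)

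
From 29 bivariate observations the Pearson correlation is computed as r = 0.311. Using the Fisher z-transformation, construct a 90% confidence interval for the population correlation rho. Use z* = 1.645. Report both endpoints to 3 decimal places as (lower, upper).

(-0.001, 0.568)

z_r = atanh(0.311) = 0.321652;  SE = 1/√(n−3) = 1/√26 = 0.196116
z-limits: 0.321652 ± 1.645·0.196116 = 0.321652 ± 0.322611 = [-0.000959, 0.644263]
ρ-limits: (tanh -0.000959, tanh 0.644263) = (-0.001, 0.568)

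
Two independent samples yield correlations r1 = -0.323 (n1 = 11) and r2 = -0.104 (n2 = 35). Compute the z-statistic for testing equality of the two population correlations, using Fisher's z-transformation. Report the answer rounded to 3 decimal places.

Fisher z-transforms: z1 = atanh(-0.323) = -0.334993, z2 = atanh(-0.104) = -0.104377; difference d = -0.230616
Var(d) = 1/8 + 1/32 = 0.1250000 + 0.0312500 = 0.1562500
z = d/√Var(d) = -0.230616 / √0.1562500 = -0.230616 / 0.395285 = -0.583

-0.583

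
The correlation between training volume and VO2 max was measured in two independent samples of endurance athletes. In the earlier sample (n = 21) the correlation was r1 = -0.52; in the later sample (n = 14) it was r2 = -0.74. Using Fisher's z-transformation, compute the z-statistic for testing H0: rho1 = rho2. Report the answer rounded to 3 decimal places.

Fisher z-transforms: z1 = atanh(-0.52) = -0.576340, z2 = atanh(-0.74) = -0.950479; difference d = 0.374139
Var(d) = 1/18 + 1/11 = 0.0555556 + 0.0909091 = 0.1464647
z = d/√Var(d) = 0.374139 / √0.1464647 = 0.374139 / 0.382707 = 0.978

0.978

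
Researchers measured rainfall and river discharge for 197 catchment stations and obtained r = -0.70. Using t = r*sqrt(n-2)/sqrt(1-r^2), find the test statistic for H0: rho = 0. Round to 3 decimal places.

-13.688

1 − r² = 1 − 0.4900 = 0.5100;  √(1−r²) = 0.714143
√(n−2) = √195 = 13.964240
t = r·√(n−2)/√(1−r²) = -0.70 · 13.964240 / 0.714143 = -13.688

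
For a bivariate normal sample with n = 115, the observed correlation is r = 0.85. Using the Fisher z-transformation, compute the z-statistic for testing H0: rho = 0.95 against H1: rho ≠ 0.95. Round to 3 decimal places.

-6.092

z_r = atanh(0.85) = 1.256153,  z_0 = atanh(0.95) = 1.831781
SE = 1/√(n−3) = 1/√112 = 0.094491
z = (z_r − z_0)/SE = (1.256153 − 1.831781) / 0.094491 = -0.575628 / 0.094491 = -6.092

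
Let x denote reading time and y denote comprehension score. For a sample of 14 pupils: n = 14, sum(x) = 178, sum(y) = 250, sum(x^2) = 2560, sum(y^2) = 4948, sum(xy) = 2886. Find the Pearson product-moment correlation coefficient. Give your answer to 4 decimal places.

-0.7721

S_xy = nΣxy − ΣxΣy = 14·2886 − 178·250 = 40404 − 44500 = -4096
S_xx = nΣx² − (Σx)² = 14·2560 − 178² = 35840 − 31684 = 4156
S_yy = nΣy² − (Σy)² = 14·4948 − 250² = 69272 − 62500 = 6772
r = S_xy / √(S_xx·S_yy) = -4096 / √(4156·6772) = -4096 / √28144432 = -4096 / 5305.1326 = -0.7721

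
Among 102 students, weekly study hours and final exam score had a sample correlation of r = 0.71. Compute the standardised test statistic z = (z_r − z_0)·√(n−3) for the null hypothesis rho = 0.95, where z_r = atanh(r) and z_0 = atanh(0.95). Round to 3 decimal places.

Fisher z: atanh(0.71) = 0.887184, atanh(0.95) = 1.831781
z = (z_r − z_0)·√(n−3) = (0.887184 − 1.831781)·√99 = -0.944597 · 9.949874 = -9.399

-9.399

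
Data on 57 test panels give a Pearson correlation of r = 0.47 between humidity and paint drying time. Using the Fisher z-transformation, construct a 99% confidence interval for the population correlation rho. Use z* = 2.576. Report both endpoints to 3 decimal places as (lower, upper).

z_r = atanh(0.47) = 0.510070;  SE = 1/√(n−3) = 1/√54 = 0.136083
z-limits: 0.510070 ± 2.576·0.136083 = 0.510070 ± 0.350550 = [0.159520, 0.860620]
ρ-limits: (tanh 0.159520, tanh 0.860620) = (0.158, 0.697)

(0.158, 0.697)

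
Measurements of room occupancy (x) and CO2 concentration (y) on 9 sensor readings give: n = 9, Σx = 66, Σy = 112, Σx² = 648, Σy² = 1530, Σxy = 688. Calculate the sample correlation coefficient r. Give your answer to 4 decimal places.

Numerator: nΣxy − (Σx)(Σy) = 9·688 − (66)(112) = -1200
Denominator: √[(nΣx²−(Σx)²)(nΣy²−(Σy)²)]
  nΣx²−(Σx)² = 9·648 − 4356 = 1476;  nΣy²−(Σy)² = 9·1530 − 12544 = 1226
  √(1476·1226) = √1809576 = 1345.2048
r = -1200 / 1345.2048 = -0.8921

-0.8921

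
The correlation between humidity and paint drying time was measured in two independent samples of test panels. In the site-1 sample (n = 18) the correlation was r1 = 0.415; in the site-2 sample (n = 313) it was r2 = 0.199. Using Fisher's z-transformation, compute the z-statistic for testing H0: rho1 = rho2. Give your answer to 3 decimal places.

0.908

Fisher z-transforms: z1 = atanh(0.415) = 0.441636, z2 = atanh(0.199) = 0.201691; difference d = 0.239945
Var(d) = 1/15 + 1/310 = 0.0666667 + 0.0032258 = 0.0698925
z = d/√Var(d) = 0.239945 / √0.0698925 = 0.239945 / 0.264372 = 0.908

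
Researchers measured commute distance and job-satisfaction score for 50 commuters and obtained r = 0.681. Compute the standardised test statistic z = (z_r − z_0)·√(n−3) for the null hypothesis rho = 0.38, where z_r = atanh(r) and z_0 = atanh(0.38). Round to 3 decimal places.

2.954

Fisher z: atanh(0.681) = 0.830977, atanh(0.38) = 0.400060
z = (z_r − z_0)·√(n−3) = (0.830977 − 0.400060)·√47 = 0.430917 · 6.855655 = 2.954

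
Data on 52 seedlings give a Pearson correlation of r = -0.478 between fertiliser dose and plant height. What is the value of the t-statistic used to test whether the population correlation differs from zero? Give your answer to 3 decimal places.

-3.848

1 − r² = 1 − 0.228484 = 0.771516;  √(1−r²) = 0.878360
√(n−2) = √50 = 7.071068
t = r·√(n−2)/√(1−r²) = -0.478 · 7.071068 / 0.878360 = -3.848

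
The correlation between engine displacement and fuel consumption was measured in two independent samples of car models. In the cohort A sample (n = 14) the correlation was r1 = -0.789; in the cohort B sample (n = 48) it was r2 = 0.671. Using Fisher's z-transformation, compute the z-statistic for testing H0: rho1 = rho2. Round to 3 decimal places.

Fisher z-transforms: z1 = atanh(-0.789) = -1.068777, z2 = atanh(0.671) = 0.812560; difference d = -1.881337
Var(d) = 1/11 + 1/45 = 0.0909091 + 0.0222222 = 0.1131313
z = d/√Var(d) = -1.881337 / √0.1131313 = -1.881337 / 0.336350 = -5.593

-5.593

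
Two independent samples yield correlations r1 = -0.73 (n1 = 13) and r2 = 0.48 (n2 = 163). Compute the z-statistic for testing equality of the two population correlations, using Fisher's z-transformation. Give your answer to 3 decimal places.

-4.454

z1 = atanh(-0.73) = -0.928727,  z2 = atanh(0.48) = 0.522984
SE = √(1/(n1−3) + 1/(n2−3)) = √(1/10 + 1/160) = √(0.1000000 + 0.0062500) = √0.1062500 = 0.325960
z = (z1 − z2)/SE = (-0.928727 − 0.522984) / 0.325960 = -1.451711 / 0.325960 = -4.454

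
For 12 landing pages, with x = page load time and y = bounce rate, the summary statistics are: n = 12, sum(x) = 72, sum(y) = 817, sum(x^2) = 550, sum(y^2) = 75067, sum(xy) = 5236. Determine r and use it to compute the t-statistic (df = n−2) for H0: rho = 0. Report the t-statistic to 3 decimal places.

0.715

S_xy = nΣxy − ΣxΣy = 12·5236 − 72·817 = 62832 − 58824 = 4008
S_xx = nΣx² − (Σx)² = 12·550 − 72² = 6600 − 5184 = 1416
S_yy = nΣy² − (Σy)² = 12·75067 − 817² = 900804 − 667489 = 233315
r = S_xy / √(S_xx·S_yy) = 4008 / √(1416·233315) = 4008 / √330374040 = 4008 / 18176.1943 = 0.2205
t = r·√(n−2)/√(1−r²) = 0.2205·√10 / √(1−0.048620) = 0.697282 / 0.975387 = 0.715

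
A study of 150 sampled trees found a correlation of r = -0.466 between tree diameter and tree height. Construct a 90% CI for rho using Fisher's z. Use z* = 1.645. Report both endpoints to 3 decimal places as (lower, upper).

(-0.565, -0.353)

z_r = atanh(-0.466) = -0.504949;  SE = 1/√(n−3) = 1/√147 = 0.082479
z-limits: -0.504949 ± 1.645·0.082479 = -0.504949 ± 0.135678 = [-0.640627, -0.369271]
ρ-limits: (tanh -0.640627, tanh -0.369271) = (-0.565, -0.353)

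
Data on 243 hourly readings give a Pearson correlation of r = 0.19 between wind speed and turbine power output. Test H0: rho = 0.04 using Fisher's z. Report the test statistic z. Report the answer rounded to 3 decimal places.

z_r = atanh(0.19) = 0.192337,  z_0 = atanh(0.04) = 0.040021
SE = 1/√(n−3) = 1/√240 = 0.064550
z = (z_r − z_0)/SE = (0.192337 − 0.040021) / 0.064550 = 0.152316 / 0.064550 = 2.360

2.360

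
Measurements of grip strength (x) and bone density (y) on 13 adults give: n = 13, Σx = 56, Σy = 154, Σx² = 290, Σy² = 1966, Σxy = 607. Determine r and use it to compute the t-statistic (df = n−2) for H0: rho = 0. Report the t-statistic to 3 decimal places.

Numerator: nΣxy − (Σx)(Σy) = 13·607 − (56)(154) = -733
Denominator: √[(nΣx²−(Σx)²)(nΣy²−(Σy)²)]
  nΣx²−(Σx)² = 13·290 − 3136 = 634;  nΣy²−(Σy)² = 13·1966 − 23716 = 1842
  √(634·1842) = √1167828 = 1080.6609
r = -733 / 1080.6609 = -0.6783
t = r·√(n−2)/√(1−r²) = -0.6783·√11 / √(1−0.460091) = -2.249667 / 0.734785 = -3.062

-3.062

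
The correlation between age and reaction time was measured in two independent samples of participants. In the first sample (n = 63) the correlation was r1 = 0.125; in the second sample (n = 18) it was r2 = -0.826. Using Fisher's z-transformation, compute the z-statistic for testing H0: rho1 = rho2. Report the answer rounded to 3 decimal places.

Fisher z-transforms: z1 = atanh(0.125) = 0.125657, z2 = atanh(-0.826) = -1.175414; difference d = 1.301071
Var(d) = 1/60 + 1/15 = 0.0166667 + 0.0666667 = 0.0833334
z = d/√Var(d) = 1.301071 / √0.0833334 = 1.301071 / 0.288675 = 4.507

4.507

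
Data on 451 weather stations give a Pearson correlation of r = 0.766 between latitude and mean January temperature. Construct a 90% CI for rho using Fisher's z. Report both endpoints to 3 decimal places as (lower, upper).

z_r = atanh(0.766) = 1.010576;  SE = 1/√(n−3) = 1/√448 = 0.047246
z-limits: 1.010576 ± 1.645·0.047246 = 1.010576 ± 0.077720 = [0.932856, 1.088296]
ρ-limits: (tanh 0.932856, tanh 1.088296) = (0.732, 0.796)

(0.732, 0.796)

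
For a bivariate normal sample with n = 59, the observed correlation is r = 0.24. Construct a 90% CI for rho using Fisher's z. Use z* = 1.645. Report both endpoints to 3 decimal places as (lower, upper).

Fisher z: z_r = atanh(r) = ½·ln((1+0.24)/(1−0.24)) = 0.244774
SE(z) = 1/√(n−3) = 1/√56 = 0.133631
90% ⇒ z* = 1.645; margin = 1.645·0.133631 = 0.219823
CI on z-scale: (0.024951, 0.464597)
Back-transform: tanh(0.024951) = 0.024946, tanh(0.464597) = 0.433823

(0.025, 0.434)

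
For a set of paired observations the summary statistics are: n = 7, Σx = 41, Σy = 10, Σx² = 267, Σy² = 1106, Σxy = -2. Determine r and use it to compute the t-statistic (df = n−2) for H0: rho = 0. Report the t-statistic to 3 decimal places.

Numerator: nΣxy − (Σx)(Σy) = 7·(-2) − (41)(10) = -424
Denominator: √[(nΣx²−(Σx)²)(nΣy²−(Σy)²)]
  nΣx²−(Σx)² = 7·267 − 1681 = 188;  nΣy²−(Σy)² = 7·1106 − 100 = 7642
  √(188·7642) = √1436696 = 1198.6225
r = -424 / 1198.6225 = -0.3537
t = r·√(n−2)/√(1−r²) = -0.3537·√5 / √(1−0.125104) = -0.790897 / 0.935359 = -0.846

-0.846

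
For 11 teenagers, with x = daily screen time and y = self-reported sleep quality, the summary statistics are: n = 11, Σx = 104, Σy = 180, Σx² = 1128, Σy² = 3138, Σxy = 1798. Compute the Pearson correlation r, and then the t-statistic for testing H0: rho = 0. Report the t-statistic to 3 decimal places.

2.115

Numerator: nΣxy − (Σx)(Σy) = 11·1798 − (104)(180) = 1058
Denominator: √[(nΣx²−(Σx)²)(nΣy²−(Σy)²)]
  nΣx²−(Σx)² = 11·1128 − 10816 = 1592;  nΣy²−(Σy)² = 11·3138 − 32400 = 2118
  √(1592·2118) = √3371856 = 1836.2614
r = 1058 / 1836.2614 = 0.5762
t = r·√(n−2)/√(1−r²) = 0.5762·√9 / √(1−0.332006) = 1.728600 / 0.817309 = 2.115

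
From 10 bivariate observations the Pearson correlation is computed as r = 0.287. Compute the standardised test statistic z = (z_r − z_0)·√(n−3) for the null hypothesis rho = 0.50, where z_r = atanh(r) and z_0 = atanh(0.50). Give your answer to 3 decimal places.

Fisher z: atanh(0.287) = 0.295294, atanh(0.50) = 0.549306
z = (z_r − z_0)·√(n−3) = (0.295294 − 0.549306)·√7 = -0.254012 · 2.645751 = -0.672

-0.672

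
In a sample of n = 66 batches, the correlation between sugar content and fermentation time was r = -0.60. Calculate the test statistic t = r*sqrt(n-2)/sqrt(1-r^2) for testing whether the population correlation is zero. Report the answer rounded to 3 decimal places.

-6.000

t = r·√(n−2) / √(1−r²) with r = -0.60, n = 66
  = -0.60·√64 / √(1 − 0.3600)
  = -0.60·8.000000 / 0.800000
  = -4.800000 / 0.800000 = -6.000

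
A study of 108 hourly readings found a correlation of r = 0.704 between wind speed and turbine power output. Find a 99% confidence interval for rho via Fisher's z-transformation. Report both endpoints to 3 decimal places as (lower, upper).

Fisher z: z_r = atanh(r) = ½·ln((1+0.704)/(1−0.704)) = 0.875187
SE(z) = 1/√(n−3) = 1/√105 = 0.097590
99% ⇒ z* = 2.576; margin = 2.576·0.097590 = 0.251392
CI on z-scale: (0.623795, 1.126579)
Back-transform: tanh(0.623795) = 0.553765, tanh(1.126579) = 0.809845

(0.554, 0.810)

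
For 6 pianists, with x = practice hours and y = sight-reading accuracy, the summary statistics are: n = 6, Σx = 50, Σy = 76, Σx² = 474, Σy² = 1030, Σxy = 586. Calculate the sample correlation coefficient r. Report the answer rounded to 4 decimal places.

-0.7618

S_xy = nΣxy − ΣxΣy = 6·586 − 50·76 = 3516 − 3800 = -284
S_xx = nΣx² − (Σx)² = 6·474 − 50² = 2844 − 2500 = 344
S_yy = nΣy² − (Σy)² = 6·1030 − 76² = 6180 − 5776 = 404
r = S_xy / √(S_xx·S_yy) = -284 / √(344·404) = -284 / √138976 = -284 / 372.7948 = -0.7618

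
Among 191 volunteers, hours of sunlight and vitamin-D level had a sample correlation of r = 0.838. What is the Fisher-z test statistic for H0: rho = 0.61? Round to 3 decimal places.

Fisher z: atanh(0.838) = 1.214418, atanh(0.61) = 0.708921
z = (z_r − z_0)·√(n−3) = (1.214418 − 0.708921)·√188 = 0.505497 · 13.711309 = 6.931

6.931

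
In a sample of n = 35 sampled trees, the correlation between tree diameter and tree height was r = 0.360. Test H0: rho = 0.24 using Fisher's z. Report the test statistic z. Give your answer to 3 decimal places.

z_r = atanh(0.360) = 0.376886,  z_0 = atanh(0.24) = 0.244774
SE = 1/√(n−3) = 1/√32 = 0.176777
z = (z_r − z_0)/SE = (0.376886 − 0.244774) / 0.176777 = 0.132112 / 0.176777 = 0.747

0.747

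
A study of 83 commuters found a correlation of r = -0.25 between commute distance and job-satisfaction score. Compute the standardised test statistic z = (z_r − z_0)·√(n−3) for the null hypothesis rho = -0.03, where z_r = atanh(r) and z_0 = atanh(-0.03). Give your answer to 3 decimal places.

z_r = atanh(-0.25) = -0.255413,  z_0 = atanh(-0.03) = -0.030009
SE = 1/√(n−3) = 1/√80 = 0.111803
z = (z_r − z_0)/SE = (-0.255413 − (-0.030009)) / 0.111803 = -0.225404 / 0.111803 = -2.016

-2.016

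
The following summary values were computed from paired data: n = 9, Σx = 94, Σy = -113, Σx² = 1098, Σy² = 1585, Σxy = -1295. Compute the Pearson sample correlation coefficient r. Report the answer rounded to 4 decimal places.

Numerator: nΣxy − (Σx)(Σy) = 9·(-1295) − (94)(-113) = -1033
Denominator: √[(nΣx²−(Σx)²)(nΣy²−(Σy)²)]
  nΣx²−(Σx)² = 9·1098 − 8836 = 1046;  nΣy²−(Σy)² = 9·1585 − 12769 = 1496
  √(1046·1496) = √1564816 = 1250.9261
r = -1033 / 1250.9261 = -0.8258

-0.8258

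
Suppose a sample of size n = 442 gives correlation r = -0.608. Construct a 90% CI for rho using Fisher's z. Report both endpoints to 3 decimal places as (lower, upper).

(-0.655, -0.556)

Fisher z: z_r = atanh(r) = ½·ln((1+(-0.608))/(1−(-0.608))) = -0.705742
SE(z) = 1/√(n−3) = 1/√439 = 0.047727
90% ⇒ z* = 1.645; margin = 1.645·0.047727 = 0.078511
CI on z-scale: (-0.784253, -0.627231)
Back-transform: tanh(-0.784253) = -0.655141, tanh(-0.627231) = -0.556143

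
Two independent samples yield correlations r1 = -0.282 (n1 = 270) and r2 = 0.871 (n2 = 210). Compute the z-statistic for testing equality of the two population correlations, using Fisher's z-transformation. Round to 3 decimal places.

-17.569

z1 = atanh(-0.282) = -0.289854,  z2 = atanh(0.871) = 1.337208
SE = √(1/(n1−3) + 1/(n2−3)) = √(1/267 + 1/207) = √(0.0037453 + 0.0048309) = √0.0085762 = 0.092608
z = (z1 − z2)/SE = (-0.289854 − 1.337208) / 0.092608 = -1.627062 / 0.092608 = -17.569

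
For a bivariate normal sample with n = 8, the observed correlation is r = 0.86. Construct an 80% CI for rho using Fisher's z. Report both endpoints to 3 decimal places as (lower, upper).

(0.617, 0.953)

z_r = atanh(0.86) = 1.293345;  SE = 1/√(n−3) = 1/√5 = 0.447214
z-limits: 1.293345 ± 1.282·0.447214 = 1.293345 ± 0.573328 = [0.720017, 1.866673]
ρ-limits: (tanh 0.720017, tanh 1.866673) = (0.617, 0.953)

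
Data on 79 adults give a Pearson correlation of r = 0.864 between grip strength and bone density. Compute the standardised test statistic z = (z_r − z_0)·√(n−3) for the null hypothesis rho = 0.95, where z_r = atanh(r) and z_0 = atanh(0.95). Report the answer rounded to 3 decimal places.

-4.558

Fisher z: atanh(0.864) = 1.308913, atanh(0.95) = 1.831781
z = (z_r − z_0)·√(n−3) = (1.308913 − 1.831781)·√76 = -0.522868 · 8.717798 = -4.558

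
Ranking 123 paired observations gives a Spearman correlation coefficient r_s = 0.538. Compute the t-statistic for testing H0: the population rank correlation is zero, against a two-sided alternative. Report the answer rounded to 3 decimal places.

1 − r_s² = 1 − 0.289444 = 0.710556;  √(1−r_s²) = 0.842945
√(n−2) = √121 = 11.000000
t = r_s·√(n−2)/√(1−r_s²) = 0.538 · 11.000000 / 0.842945 = 7.021

7.021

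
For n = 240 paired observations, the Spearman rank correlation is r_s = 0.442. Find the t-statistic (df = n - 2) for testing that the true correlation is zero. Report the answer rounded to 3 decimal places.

7.602

t = r_s·√(n−2) / √(1−r_s²) with r_s = 0.442, n = 240
  = 0.442·√238 / √(1 − 0.195364)
  = 0.442·15.427249 / 0.897015
  = 6.818844 / 0.897015 = 7.602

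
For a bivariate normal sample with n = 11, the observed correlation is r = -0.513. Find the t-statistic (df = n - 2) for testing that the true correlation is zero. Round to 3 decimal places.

-1.793

1 − r² = 1 − 0.263169 = 0.736831;  √(1−r²) = 0.858389
√(n−2) = √9 = 3.000000
t = r·√(n−2)/√(1−r²) = -0.513 · 3.000000 / 0.858389 = -1.793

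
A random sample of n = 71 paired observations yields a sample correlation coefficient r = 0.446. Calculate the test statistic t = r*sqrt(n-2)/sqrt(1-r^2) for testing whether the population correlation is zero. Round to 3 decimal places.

4.139

t = r·√(n−2) / √(1−r²) with r = 0.446, n = 71
  = 0.446·√69 / √(1 − 0.198916)
  = 0.446·8.306624 / 0.895033
  = 3.704754 / 0.895033 = 4.139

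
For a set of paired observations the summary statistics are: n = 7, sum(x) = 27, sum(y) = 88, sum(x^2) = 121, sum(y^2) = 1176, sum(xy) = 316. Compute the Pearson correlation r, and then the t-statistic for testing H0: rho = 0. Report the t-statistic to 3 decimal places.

-2.093

S_xy = nΣxy − ΣxΣy = 7·316 − 27·88 = 2212 − 2376 = -164
S_xx = nΣx² − (Σx)² = 7·121 − 27² = 847 − 729 = 118
S_yy = nΣy² − (Σy)² = 7·1176 − 88² = 8232 − 7744 = 488
r = S_xy / √(S_xx·S_yy) = -164 / √(118·488) = -164 / √57584 = -164 / 239.9667 = -0.6834
t = r·√(n−2)/√(1−r²) = -0.6834·√5 / √(1−0.467036) = -1.528129 / 0.730044 = -2.093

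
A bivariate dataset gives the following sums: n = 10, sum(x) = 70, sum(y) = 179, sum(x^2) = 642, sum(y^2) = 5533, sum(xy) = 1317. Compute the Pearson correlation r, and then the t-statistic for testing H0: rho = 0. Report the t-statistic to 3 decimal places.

Numerator: nΣxy − (Σx)(Σy) = 10·1317 − (70)(179) = 640
Denominator: √[(nΣx²−(Σx)²)(nΣy²−(Σy)²)]
  nΣx²−(Σx)² = 10·642 − 4900 = 1520;  nΣy²−(Σy)² = 10·5533 − 32041 = 23289
  √(1520·23289) = √35399280 = 5949.7294
r = 640 / 5949.7294 = 0.1076
t = r·√(n−2)/√(1−r²) = 0.1076·√8 / √(1−0.011578) = 0.304339 / 0.994194 = 0.306

0.306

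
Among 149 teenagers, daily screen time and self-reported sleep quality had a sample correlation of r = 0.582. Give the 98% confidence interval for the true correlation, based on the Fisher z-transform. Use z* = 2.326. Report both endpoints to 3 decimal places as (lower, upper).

z_r = atanh(0.582) = 0.665482;  SE = 1/√(n−3) = 1/√146 = 0.082761
z-limits: 0.665482 ± 2.326·0.082761 = 0.665482 ± 0.192502 = [0.472980, 0.857984]
ρ-limits: (tanh 0.472980, tanh 0.857984) = (0.441, 0.695)

(0.441, 0.695)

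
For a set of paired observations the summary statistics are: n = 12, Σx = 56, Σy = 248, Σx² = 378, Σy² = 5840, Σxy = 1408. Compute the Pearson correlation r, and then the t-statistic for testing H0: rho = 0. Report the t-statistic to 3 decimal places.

Numerator: nΣxy − (Σx)(Σy) = 12·1408 − (56)(248) = 3008
Denominator: √[(nΣx²−(Σx)²)(nΣy²−(Σy)²)]
  nΣx²−(Σx)² = 12·378 − 3136 = 1400;  nΣy²−(Σy)² = 12·5840 − 61504 = 8576
  √(1400·8576) = √12006400 = 3465.0253
r = 3008 / 3465.0253 = 0.8681
t = r·√(n−2)/√(1−r²) = 0.8681·√10 / √(1−0.753598) = 2.745173 / 0.496389 = 5.530

5.530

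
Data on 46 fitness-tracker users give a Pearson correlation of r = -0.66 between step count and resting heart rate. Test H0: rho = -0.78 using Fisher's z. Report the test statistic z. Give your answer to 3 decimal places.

1.656

z_r = atanh(-0.66) = -0.792814,  z_0 = atanh(-0.78) = -1.045371
SE = 1/√(n−3) = 1/√43 = 0.152499
z = (z_r − z_0)/SE = (-0.792814 − (-1.045371)) / 0.152499 = 0.252557 / 0.152499 = 1.656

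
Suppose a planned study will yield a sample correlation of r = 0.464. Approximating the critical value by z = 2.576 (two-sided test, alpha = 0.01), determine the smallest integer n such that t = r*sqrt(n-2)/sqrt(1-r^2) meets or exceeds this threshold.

Need r·√(n−2)/√(1−r²) ≥ 2.576
√(n−2) ≥ 2.576·√(1−0.215296) / 0.464 = 2.576·0.885835 / 0.464 = 4.9179
n−2 ≥ 24.1857  ⇒  n ≥ 26.1857
Smallest integer n = 27

27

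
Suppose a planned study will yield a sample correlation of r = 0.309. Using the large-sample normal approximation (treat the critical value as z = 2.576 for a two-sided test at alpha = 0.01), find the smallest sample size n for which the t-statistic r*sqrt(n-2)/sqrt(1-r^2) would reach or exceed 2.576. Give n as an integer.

r√(n−2)/√(1−r²) ≥ 2.576  ⇔  n−2 ≥ (2.576)²·(1−r²)/r²
(1−r²)/r² = (1−0.095481)/0.095481 = 9.4733
n ≥ 2 + 6.635776·9.4733 = 2 + 62.8627 = 64.8627
⌈64.8627⌉ = 65

65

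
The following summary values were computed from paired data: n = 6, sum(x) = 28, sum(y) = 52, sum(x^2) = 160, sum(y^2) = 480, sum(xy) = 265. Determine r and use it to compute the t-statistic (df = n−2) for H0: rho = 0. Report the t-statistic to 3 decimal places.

S_xy = nΣxy − ΣxΣy = 6·265 − 28·52 = 1590 − 1456 = 134
S_xx = nΣx² − (Σx)² = 6·160 − 28² = 960 − 784 = 176
S_yy = nΣy² − (Σy)² = 6·480 − 52² = 2880 − 2704 = 176
r = S_xy / √(S_xx·S_yy) = 134 / √(176·176) = 134 / √30976 = 134 / 176.0000 = 0.7614
t = r·√(n−2)/√(1−r²) = 0.7614·√4 / √(1−0.579730) = 1.522800 / 0.648282 = 2.349

2.349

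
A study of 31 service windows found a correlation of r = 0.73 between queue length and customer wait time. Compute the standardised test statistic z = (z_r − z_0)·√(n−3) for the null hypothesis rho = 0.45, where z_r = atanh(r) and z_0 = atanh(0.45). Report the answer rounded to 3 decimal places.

Fisher z: atanh(0.73) = 0.928727, atanh(0.45) = 0.484700
z = (z_r − z_0)·√(n−3) = (0.928727 − 0.484700)·√28 = 0.444027 · 5.291503 = 2.350

2.350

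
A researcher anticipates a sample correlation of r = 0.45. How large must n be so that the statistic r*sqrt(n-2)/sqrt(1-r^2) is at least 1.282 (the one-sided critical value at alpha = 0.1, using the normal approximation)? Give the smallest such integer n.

9

r√(n−2)/√(1−r²) ≥ 1.282  ⇔  n−2 ≥ (1.282)²·(1−r²)/r²
(1−r²)/r² = (1−0.2025)/0.2025 = 3.9383
n ≥ 2 + 1.643524·3.9383 = 2 + 6.4727 = 8.4727
⌈8.4727⌉ = 9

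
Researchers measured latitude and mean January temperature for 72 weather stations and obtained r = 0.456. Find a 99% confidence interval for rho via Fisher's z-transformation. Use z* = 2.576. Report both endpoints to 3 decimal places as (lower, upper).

(0.180, 0.665)

Fisher z: z_r = atanh(r) = ½·ln((1+0.456)/(1−0.456)) = 0.492249
SE(z) = 1/√(n−3) = 1/√69 = 0.120386
99% ⇒ z* = 2.576; margin = 2.576·0.120386 = 0.310114
CI on z-scale: (0.182135, 0.802363)
Back-transform: tanh(0.182135) = 0.180147, tanh(0.802363) = 0.665356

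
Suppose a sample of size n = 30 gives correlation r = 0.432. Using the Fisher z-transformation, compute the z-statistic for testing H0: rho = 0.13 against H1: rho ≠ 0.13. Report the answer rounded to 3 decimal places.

1.723

z_r = atanh(0.432) = 0.462353,  z_0 = atanh(0.13) = 0.130740
SE = 1/√(n−3) = 1/√27 = 0.192450
z = (z_r − z_0)/SE = (0.462353 − 0.130740) / 0.192450 = 0.331613 / 0.192450 = 1.723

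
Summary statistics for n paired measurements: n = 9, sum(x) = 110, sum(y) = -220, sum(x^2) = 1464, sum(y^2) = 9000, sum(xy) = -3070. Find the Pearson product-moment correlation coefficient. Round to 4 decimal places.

S_xy = nΣxy − ΣxΣy = 9·(-3070) − 110·(-220) = -27630 − (-24200) = -3430
S_xx = nΣx² − (Σx)² = 9·1464 − 110² = 13176 − 12100 = 1076
S_yy = nΣy² − (Σy)² = 9·9000 − (-220)² = 81000 − 48400 = 32600
r = S_xy / √(S_xx·S_yy) = -3430 / √(1076·32600) = -3430 / √35077600 = -3430 / 5922.6345 = -0.5791

-0.5791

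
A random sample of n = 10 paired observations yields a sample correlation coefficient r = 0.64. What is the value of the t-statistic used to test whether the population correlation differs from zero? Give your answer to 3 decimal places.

1 − r² = 1 − 0.4096 = 0.5904;  √(1−r²) = 0.768375
√(n−2) = √8 = 2.828427
t = r·√(n−2)/√(1−r²) = 0.64 · 2.828427 / 0.768375 = 2.356

2.356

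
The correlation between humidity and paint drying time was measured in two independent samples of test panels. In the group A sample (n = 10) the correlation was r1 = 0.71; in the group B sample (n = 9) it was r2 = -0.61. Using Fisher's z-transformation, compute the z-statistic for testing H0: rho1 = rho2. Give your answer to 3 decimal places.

2.869

Fisher z-transforms: z1 = atanh(0.71) = 0.887184, z2 = atanh(-0.61) = -0.708921; difference d = 1.596105
Var(d) = 1/7 + 1/6 = 0.1428571 + 0.1666667 = 0.3095238
z = d/√Var(d) = 1.596105 / √0.3095238 = 1.596105 / 0.556349 = 2.869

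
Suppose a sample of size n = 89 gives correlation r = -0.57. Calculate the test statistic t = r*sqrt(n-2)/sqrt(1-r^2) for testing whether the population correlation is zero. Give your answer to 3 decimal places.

-6.471

1 − r² = 1 − 0.3249 = 0.6751;  √(1−r²) = 0.821645
√(n−2) = √87 = 9.327379
t = r·√(n−2)/√(1−r²) = -0.57 · 9.327379 / 0.821645 = -6.471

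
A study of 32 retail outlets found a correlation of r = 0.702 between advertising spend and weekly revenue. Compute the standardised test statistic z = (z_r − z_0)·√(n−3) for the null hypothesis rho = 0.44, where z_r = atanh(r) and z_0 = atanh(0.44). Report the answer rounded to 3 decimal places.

2.149

Fisher z: atanh(0.702) = 0.871233, atanh(0.44) = 0.472231
z = (z_r − z_0)·√(n−3) = (0.871233 − 0.472231)·√29 = 0.399002 · 5.385165 = 2.149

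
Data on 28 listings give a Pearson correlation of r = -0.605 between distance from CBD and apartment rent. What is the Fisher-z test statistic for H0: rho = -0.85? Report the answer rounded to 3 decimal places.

z_r = atanh(-0.605) = -0.700997,  z_0 = atanh(-0.85) = -1.256153
SE = 1/√(n−3) = 1/√25 = 0.200000
z = (z_r − z_0)/SE = (-0.700997 − (-1.256153)) / 0.200000 = 0.555156 / 0.200000 = 2.776

2.776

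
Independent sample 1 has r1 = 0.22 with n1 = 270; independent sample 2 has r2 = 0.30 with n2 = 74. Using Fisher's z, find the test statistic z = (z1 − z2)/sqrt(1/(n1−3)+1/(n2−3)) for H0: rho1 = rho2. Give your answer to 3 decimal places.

-0.643

Fisher z-transforms: z1 = atanh(0.22) = 0.223656, z2 = atanh(0.30) = 0.309520; difference d = -0.085864
Var(d) = 1/267 + 1/71 = 0.0037453 + 0.0140845 = 0.0178298
z = d/√Var(d) = -0.085864 / √0.0178298 = -0.085864 / 0.133528 = -0.643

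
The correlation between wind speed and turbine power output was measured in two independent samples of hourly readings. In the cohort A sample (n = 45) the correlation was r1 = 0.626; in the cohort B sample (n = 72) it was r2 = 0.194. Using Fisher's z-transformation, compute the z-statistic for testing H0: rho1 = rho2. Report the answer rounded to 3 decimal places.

z1 = atanh(0.626) = 0.734811,  z2 = atanh(0.194) = 0.196490
SE = √(1/(n1−3) + 1/(n2−3)) = √(1/42 + 1/69) = √(0.0238095 + 0.0144928) = √0.0383023 = 0.195710
z = (z1 − z2)/SE = (0.734811 − 0.196490) / 0.195710 = 0.538321 / 0.195710 = 2.751

2.751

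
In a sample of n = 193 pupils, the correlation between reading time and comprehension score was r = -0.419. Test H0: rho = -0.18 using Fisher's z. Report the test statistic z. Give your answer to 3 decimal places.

z_r = atanh(-0.419) = -0.446478,  z_0 = atanh(-0.18) = -0.181983
SE = 1/√(n−3) = 1/√190 = 0.072548
z = (z_r − z_0)/SE = (-0.446478 − (-0.181983)) / 0.072548 = -0.264495 / 0.072548 = -3.646

-3.646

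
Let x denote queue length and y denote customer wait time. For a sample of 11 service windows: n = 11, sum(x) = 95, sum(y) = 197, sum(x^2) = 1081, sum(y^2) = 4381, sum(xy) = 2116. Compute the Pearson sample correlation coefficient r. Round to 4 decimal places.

0.8796

S_xy = nΣxy − ΣxΣy = 11·2116 − 95·197 = 23276 − 18715 = 4561
S_xx = nΣx² − (Σx)² = 11·1081 − 95² = 11891 − 9025 = 2866
S_yy = nΣy² − (Σy)² = 11·4381 − 197² = 48191 − 38809 = 9382
r = S_xy / √(S_xx·S_yy) = 4561 / √(2866·9382) = 4561 / √26888812 = 4561 / 5185.4423 = 0.8796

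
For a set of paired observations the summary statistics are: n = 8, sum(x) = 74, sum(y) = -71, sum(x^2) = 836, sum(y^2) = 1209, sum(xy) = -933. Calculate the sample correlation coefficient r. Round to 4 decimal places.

-0.9328

S_xy = nΣxy − ΣxΣy = 8·(-933) − 74·(-71) = -7464 − (-5254) = -2210
S_xx = nΣx² − (Σx)² = 8·836 − 74² = 6688 − 5476 = 1212
S_yy = nΣy² − (Σy)² = 8·1209 − (-71)² = 9672 − 5041 = 4631
r = S_xy / √(S_xx·S_yy) = -2210 / √(1212·4631) = -2210 / √5612772 = -2210 / 2369.1290 = -0.9328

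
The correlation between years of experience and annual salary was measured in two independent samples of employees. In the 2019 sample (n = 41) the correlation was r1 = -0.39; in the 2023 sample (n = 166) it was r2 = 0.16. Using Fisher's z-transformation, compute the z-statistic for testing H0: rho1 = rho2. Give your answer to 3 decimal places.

Fisher z-transforms: z1 = atanh(-0.39) = -0.411800, z2 = atanh(0.16) = 0.161387; difference d = -0.573187
Var(d) = 1/38 + 1/163 = 0.0263158 + 0.0061350 = 0.0324508
z = d/√Var(d) = -0.573187 / √0.0324508 = -0.573187 / 0.180141 = -3.182

-3.182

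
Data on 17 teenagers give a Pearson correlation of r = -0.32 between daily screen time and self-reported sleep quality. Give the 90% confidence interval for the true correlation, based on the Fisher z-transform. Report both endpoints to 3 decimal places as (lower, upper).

z_r = atanh(-0.32) = -0.331647;  SE = 1/√(n−3) = 1/√14 = 0.267261
z-limits: -0.331647 ± 1.645·0.267261 = -0.331647 ± 0.439644 = [-0.771291, 0.107997]
ρ-limits: (tanh -0.771291, tanh 0.107997) = (-0.648, 0.108)

(-0.648, 0.108)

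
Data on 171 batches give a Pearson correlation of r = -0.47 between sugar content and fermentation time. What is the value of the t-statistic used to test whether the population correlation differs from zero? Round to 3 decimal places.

t = r·√(n−2) / √(1−r²) with r = -0.47, n = 171
  = -0.47·√169 / √(1 − 0.2209)
  = -0.47·13.000000 / 0.882666
  = -6.110000 / 0.882666 = -6.922

-6.922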